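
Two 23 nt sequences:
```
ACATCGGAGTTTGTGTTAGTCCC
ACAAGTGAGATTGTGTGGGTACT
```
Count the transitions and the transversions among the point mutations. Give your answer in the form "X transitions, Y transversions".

Transitions (purine↔purine or pyrimidine↔pyrimidine): 18 A→G, 23 C→T.
Transversions (purine↔pyrimidine): 4 T→A, 5 C→G, 6 G→T, 10 T→A, 17 T→G, 21 C→A.

2 transitions, 6 transversions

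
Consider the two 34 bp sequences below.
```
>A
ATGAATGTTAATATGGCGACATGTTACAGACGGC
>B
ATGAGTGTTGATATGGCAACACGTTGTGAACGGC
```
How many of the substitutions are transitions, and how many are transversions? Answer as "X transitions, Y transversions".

8 transitions, 0 transversions

Transitions (purine↔purine or pyrimidine↔pyrimidine): 5 A→G, 10 A→G, 18 G→A, 22 T→C, 26 A→G, 27 C→T, 28 A→G, 29 G→A.
Transversions (purine↔pyrimidine): none.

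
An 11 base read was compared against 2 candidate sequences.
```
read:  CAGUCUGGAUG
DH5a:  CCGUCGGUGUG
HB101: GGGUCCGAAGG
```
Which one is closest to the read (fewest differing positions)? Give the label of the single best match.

DH5a differs at 4 positions; HB101 differs at 5 positions. The closest is DH5a.

DH5a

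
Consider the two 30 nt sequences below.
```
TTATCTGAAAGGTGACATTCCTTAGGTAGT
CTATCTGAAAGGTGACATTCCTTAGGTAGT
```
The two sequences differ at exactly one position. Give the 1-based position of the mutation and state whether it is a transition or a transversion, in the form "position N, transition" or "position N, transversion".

position 1, transition

Position 1 changes T→C. T is a pyrimidine and C is a pyrimidine, so this is a transition.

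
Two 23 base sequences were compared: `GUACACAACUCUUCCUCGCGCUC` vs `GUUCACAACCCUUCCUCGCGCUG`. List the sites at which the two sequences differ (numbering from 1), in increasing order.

3, 10, 23

Differences at site 3 (A→U), site 10 (U→C), site 23 (C→G).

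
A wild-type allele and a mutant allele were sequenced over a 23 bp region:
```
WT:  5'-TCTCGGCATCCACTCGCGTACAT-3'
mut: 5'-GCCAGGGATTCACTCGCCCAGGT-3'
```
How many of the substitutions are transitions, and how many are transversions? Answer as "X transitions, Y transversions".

4 transitions, 5 transversions

Mismatches (1-based):
base 1: T→G (pyrimidine→purine, transversion)
base 3: T→C (pyrimidine→pyrimidine, transition)
base 4: C→A (pyrimidine→purine, transversion)
base 7: C→G (pyrimidine→purine, transversion)
base 10: C→T (pyrimidine→pyrimidine, transition)
base 18: G→C (purine→pyrimidine, transversion)
base 19: T→C (pyrimidine→pyrimidine, transition)
base 21: C→G (pyrimidine→purine, transversion)
base 22: A→G (purine→purine, transition)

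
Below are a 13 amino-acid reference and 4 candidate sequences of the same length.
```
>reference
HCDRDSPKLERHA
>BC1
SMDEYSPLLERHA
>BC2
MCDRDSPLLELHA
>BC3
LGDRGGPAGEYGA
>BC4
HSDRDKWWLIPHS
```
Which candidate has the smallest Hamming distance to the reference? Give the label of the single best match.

BC2

Hamming distances to reference — BC1: 5; BC2: 3; BC3: 8; BC4: 7.
Smallest is BC2 with 3 mismatches.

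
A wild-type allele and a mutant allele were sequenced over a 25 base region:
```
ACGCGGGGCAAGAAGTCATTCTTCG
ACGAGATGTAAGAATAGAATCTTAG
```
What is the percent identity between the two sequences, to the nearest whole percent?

Mismatches at positions 4, 6, 7, 9, 15, 16, 17, 19, 24 (1-based): 9 of 25.
Identical positions: 16/25 = 64% → 64%.

64%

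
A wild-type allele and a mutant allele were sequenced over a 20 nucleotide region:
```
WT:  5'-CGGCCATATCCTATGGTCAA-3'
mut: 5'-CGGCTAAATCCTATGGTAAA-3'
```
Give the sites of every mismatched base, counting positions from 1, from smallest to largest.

Scanning 1-based: 5: C/T; 7: T/A; 18: C/A.

5, 7, 18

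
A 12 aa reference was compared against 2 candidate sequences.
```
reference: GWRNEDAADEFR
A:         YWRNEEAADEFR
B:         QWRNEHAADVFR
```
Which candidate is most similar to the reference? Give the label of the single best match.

A differs at 2 positions; B differs at 3 positions. The closest is A.

A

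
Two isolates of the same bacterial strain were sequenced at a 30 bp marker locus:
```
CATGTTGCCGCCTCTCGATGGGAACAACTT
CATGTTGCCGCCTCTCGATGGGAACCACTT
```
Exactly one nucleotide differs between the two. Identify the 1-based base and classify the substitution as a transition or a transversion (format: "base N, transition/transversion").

base 26, transversion

The sequences differ only at base 26: A→C (purine→pyrimidine), a transversion.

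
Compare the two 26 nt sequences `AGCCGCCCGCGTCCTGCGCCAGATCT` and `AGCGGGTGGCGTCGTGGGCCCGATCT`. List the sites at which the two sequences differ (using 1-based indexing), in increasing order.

4, 6, 7, 8, 14, 17, 21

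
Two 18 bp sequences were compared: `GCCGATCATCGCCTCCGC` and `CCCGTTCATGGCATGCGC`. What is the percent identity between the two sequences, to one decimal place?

5 positions differ (1, 5, 10, 13, 15), so 13 of 18 match: 13/18 = 72.22%.

72.2%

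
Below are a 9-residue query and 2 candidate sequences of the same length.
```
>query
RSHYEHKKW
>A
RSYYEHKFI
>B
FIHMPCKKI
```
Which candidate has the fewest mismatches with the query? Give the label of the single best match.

A

A differs at 3 residues; B differs at 6 residues. The closest is A.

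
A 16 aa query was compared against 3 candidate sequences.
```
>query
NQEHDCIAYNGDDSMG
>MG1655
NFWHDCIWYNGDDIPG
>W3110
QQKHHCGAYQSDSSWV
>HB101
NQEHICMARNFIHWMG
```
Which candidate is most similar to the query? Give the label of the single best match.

MG1655

MG1655 differs at 5 residues; W3110 differs at 9 residues; HB101 differs at 7 residues. The closest is MG1655.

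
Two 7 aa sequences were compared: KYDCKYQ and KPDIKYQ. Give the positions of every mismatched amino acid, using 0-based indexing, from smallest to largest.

Scanning 0-based: 1: Y/P; 3: C/I.

1, 3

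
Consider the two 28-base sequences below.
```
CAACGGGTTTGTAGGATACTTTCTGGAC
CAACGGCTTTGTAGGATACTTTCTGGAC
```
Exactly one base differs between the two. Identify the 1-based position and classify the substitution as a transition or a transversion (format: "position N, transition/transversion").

The sequences differ only at position 7: G→C (purine→pyrimidine), a transversion.

position 7, transversion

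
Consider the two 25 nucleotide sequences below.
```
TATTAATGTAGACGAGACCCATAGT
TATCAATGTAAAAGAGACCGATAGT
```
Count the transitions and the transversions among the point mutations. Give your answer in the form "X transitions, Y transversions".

2 transitions, 2 transversions

Mismatches (1-based):
base 4: T→C (pyrimidine→pyrimidine, transition)
base 11: G→A (purine→purine, transition)
base 13: C→A (pyrimidine→purine, transversion)
base 20: C→G (pyrimidine→purine, transversion)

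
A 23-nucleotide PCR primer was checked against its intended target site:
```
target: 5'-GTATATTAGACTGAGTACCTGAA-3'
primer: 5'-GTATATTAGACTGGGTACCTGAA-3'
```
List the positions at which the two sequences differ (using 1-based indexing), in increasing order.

Differences at position 14 (A→G).

14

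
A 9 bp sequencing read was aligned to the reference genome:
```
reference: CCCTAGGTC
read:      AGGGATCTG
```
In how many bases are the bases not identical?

7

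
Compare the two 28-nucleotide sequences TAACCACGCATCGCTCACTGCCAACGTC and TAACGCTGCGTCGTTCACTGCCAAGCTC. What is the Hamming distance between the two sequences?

Mismatches (1-based): position 5: C→G; position 6: A→C; position 7: C→T; position 10: A→G; position 14: C→T; position 25: C→G; position 26: G→C.

7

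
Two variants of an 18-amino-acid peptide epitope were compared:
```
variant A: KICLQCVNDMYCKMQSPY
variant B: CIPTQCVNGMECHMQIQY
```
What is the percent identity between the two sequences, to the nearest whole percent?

8 positions differ (1, 3, 4, 9, 11, 13, 16, 17), so 10 of 18 match: 10/18 = 55.56%.

56%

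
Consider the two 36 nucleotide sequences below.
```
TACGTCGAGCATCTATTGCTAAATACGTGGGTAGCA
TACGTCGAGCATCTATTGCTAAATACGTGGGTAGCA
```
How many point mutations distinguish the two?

0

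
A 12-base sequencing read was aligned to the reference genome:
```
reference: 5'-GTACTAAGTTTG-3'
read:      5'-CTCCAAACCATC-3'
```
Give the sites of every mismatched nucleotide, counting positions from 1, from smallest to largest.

Scanning 1-based: 1: G/C; 3: A/C; 5: T/A; 8: G/C; 9: T/C; 10: T/A; 12: G/C.

1, 3, 5, 8, 9, 10, 12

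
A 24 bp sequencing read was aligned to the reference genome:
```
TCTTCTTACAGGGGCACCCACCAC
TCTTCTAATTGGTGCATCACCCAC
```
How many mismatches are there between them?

Mismatches (1-based): site 7: T→A; site 9: C→T; site 10: A→T; site 13: G→T; site 17: C→T; site 19: C→A; site 20: A→C.

7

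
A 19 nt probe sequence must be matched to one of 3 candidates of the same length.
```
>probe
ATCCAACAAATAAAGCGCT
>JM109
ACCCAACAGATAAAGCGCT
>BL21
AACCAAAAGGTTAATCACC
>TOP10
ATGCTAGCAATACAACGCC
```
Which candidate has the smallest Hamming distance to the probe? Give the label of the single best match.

JM109

JM109 differs at 2 positions; BL21 differs at 8 positions; TOP10 differs at 7 positions. The closest is JM109.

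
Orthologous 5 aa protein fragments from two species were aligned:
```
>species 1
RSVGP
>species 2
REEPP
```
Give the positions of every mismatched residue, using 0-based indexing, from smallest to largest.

Scanning 0-based: 1: S/E; 2: V/E; 3: G/P.

1, 2, 3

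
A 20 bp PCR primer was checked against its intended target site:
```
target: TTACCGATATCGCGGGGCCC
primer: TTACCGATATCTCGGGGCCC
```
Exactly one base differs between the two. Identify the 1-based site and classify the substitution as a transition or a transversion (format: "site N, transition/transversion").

The sequences differ only at site 12: G→T (purine→pyrimidine), a transversion.

site 12, transversion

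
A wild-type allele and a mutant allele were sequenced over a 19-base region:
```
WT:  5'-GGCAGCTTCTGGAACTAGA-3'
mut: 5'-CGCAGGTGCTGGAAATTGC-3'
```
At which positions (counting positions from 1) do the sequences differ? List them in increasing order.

1, 6, 8, 15, 17, 19

Scanning 1-based: 1: G/C; 6: C/G; 8: T/G; 15: C/A; 17: A/T; 19: A/C.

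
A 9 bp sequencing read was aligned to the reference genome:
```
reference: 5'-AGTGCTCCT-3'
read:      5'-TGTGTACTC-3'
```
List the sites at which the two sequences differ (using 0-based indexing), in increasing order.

Differences at site 0 (A→T), site 4 (C→T), site 5 (T→A), site 7 (C→T), site 8 (T→C).

0, 4, 5, 7, 8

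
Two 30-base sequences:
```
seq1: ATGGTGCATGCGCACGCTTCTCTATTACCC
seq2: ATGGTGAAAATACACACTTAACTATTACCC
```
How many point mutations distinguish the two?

Comparing position by position, 8 bases differ: 7 (C/A), 9 (T/A), 10 (G/A), 11 (C/T), 12 (G/A), 16 (G/A), 20 (C/A), 21 (T/A).

8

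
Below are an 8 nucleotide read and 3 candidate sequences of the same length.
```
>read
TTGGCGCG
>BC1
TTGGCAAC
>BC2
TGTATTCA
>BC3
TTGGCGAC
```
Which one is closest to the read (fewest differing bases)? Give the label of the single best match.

Hamming distances to read — BC1: 3; BC2: 6; BC3: 2.
Smallest is BC3 with 2 mismatches.

BC3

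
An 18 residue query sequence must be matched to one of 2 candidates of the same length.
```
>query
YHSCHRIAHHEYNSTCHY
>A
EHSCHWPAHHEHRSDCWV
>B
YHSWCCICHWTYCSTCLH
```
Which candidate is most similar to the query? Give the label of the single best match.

Hamming distances to query — A: 8; B: 9.
Smallest is A with 8 mismatches.

A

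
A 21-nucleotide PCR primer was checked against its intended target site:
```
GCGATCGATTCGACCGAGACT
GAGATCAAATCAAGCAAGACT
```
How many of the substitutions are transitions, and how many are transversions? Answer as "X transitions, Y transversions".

Mismatches (1-based):
base 2: C→A (pyrimidine→purine, transversion)
base 7: G→A (purine→purine, transition)
base 9: T→A (pyrimidine→purine, transversion)
base 12: G→A (purine→purine, transition)
base 14: C→G (pyrimidine→purine, transversion)
base 16: G→A (purine→purine, transition)

3 transitions, 3 transversions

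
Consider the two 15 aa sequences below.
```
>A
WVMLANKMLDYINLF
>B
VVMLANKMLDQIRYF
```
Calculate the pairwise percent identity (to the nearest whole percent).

73%

Mismatches at positions 1, 11, 13, 14 (1-based): 4 of 15.
Identical positions: 11/15 = 73.33% → 73%.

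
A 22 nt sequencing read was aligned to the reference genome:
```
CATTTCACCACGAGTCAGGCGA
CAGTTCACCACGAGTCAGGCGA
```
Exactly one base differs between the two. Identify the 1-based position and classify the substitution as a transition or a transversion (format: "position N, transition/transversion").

The sequences differ only at position 3: T→G (pyrimidine→purine), a transversion.

position 3, transversion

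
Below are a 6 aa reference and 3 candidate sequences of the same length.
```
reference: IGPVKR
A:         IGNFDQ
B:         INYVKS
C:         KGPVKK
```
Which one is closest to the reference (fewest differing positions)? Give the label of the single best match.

C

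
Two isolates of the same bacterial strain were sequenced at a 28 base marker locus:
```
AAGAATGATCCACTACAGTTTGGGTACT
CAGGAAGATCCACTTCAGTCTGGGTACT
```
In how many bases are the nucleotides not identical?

Comparing position by position, 5 bases differ: 1 (A/C), 4 (A/G), 6 (T/A), 15 (A/T), 20 (T/C).

5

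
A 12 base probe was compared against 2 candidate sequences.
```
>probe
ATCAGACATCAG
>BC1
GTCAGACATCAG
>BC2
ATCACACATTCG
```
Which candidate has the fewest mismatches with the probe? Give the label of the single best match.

BC1

Hamming distances to probe — BC1: 1; BC2: 3.
Smallest is BC1 with 1 mismatch.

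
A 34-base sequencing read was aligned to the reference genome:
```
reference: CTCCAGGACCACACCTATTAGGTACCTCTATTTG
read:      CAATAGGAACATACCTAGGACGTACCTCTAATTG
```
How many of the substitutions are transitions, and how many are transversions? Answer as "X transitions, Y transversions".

Transitions (purine↔purine or pyrimidine↔pyrimidine): 4 C→T, 12 C→T.
Transversions (purine↔pyrimidine): 2 T→A, 3 C→A, 9 C→A, 18 T→G, 19 T→G, 21 G→C, 31 T→A.

2 transitions, 7 transversions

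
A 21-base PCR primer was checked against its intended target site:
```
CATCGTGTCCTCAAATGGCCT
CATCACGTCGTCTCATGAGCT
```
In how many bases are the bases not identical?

Comparing position by position, 7 bases differ: 5 (G/A), 6 (T/C), 10 (C/G), 13 (A/T), 14 (A/C), 18 (G/A), 19 (C/G).

7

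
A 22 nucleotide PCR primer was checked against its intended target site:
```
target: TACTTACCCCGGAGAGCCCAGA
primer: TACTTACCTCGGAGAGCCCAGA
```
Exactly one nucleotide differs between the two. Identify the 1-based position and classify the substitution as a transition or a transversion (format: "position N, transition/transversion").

position 9, transition

Position 9 changes C→T. C is a pyrimidine and T is a pyrimidine, so this is a transition.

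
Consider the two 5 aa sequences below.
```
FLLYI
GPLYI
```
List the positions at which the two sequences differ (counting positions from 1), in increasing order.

1, 2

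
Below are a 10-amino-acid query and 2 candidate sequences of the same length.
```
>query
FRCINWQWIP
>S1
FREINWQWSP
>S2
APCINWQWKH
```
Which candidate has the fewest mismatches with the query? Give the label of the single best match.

S1 differs at 2 residues; S2 differs at 4 residues. The closest is S1.

S1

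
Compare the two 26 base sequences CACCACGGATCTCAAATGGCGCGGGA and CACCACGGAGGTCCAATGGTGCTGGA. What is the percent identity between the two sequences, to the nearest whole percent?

81%

Mismatches at positions 10, 11, 14, 20, 23 (1-based): 5 of 26.
Identical positions: 21/26 = 80.77% → 81%.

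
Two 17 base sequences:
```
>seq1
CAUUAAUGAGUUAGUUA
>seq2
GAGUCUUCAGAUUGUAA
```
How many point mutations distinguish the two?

8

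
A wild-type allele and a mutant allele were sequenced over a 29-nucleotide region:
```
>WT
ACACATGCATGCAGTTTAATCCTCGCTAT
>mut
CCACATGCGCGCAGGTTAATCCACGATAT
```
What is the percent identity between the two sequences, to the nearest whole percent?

Mismatches at positions 1, 9, 10, 15, 23, 26 (1-based): 6 of 29.
Identical positions: 23/29 = 79.31% → 79%.

79%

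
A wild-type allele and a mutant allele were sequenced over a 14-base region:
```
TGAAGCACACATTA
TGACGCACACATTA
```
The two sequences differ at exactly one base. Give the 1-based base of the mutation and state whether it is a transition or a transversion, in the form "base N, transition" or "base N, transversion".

Base 4 changes A→C. A is a purine and C is a pyrimidine, so this is a transversion.

base 4, transversion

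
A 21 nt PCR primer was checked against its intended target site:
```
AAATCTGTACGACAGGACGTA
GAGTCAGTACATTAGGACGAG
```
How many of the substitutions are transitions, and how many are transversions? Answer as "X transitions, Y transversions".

5 transitions, 3 transversions

Mismatches (1-based):
site 1: A→G (purine→purine, transition)
site 3: A→G (purine→purine, transition)
site 6: T→A (pyrimidine→purine, transversion)
site 11: G→A (purine→purine, transition)
site 12: A→T (purine→pyrimidine, transversion)
site 13: C→T (pyrimidine→pyrimidine, transition)
site 20: T→A (pyrimidine→purine, transversion)
site 21: A→G (purine→purine, transition)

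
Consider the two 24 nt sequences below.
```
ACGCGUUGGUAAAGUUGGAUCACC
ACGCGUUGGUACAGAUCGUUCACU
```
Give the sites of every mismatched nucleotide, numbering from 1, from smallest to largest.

Scanning 1-based: 12: A/C; 15: U/A; 17: G/C; 19: A/U; 24: C/U.

12, 15, 17, 19, 24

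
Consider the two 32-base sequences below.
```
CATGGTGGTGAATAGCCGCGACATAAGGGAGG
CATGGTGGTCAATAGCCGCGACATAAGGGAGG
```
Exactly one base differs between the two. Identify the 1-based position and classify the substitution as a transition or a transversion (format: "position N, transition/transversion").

Position 10 changes G→C. G is a purine and C is a pyrimidine, so this is a transversion.

position 10, transversion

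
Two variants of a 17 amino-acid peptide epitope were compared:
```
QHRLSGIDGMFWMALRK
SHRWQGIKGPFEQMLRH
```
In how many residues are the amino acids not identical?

9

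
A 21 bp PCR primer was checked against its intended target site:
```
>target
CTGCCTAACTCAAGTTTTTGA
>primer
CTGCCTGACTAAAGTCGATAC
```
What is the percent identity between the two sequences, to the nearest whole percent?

67%

7 positions differ (7, 11, 16, 17, 18, 20, 21), so 14 of 21 match: 14/21 = 66.67%.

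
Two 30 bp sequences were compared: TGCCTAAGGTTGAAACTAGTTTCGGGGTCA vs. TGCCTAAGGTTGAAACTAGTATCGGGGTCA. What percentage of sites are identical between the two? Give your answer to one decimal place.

Mismatch at position 21 (1-based): 1 of 30.
Identical positions: 29/30 = 96.67% → 96.7%.

96.7%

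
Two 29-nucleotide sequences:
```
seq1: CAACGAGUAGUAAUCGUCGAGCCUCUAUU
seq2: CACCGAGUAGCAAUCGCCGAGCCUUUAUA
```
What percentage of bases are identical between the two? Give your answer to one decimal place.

5 positions differ (3, 11, 17, 25, 29), so 24 of 29 match: 24/29 = 82.76%.

82.8%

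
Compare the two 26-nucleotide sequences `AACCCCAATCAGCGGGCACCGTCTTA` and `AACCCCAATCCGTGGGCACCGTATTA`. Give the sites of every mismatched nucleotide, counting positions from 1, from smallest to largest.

11, 13, 23

Differences at site 11 (A→C), site 13 (C→T), site 23 (C→A).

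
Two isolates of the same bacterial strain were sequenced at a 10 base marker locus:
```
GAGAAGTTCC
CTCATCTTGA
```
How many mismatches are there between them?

7

The sequences differ at bases 1, 2, 3, 5, 6, 9, 10 (1-based) — 7 in total.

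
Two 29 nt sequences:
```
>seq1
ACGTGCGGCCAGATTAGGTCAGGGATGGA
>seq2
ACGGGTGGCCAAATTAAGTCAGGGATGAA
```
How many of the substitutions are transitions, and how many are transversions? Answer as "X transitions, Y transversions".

4 transitions, 1 transversion

Mismatches (1-based):
position 4: T→G (pyrimidine→purine, transversion)
position 6: C→T (pyrimidine→pyrimidine, transition)
position 12: G→A (purine→purine, transition)
position 17: G→A (purine→purine, transition)
position 28: G→A (purine→purine, transition)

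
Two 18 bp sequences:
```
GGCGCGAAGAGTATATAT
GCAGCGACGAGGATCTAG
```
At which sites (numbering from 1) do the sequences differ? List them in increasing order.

2, 3, 8, 12, 15, 18

Differences at site 2 (G→C), site 3 (C→A), site 8 (A→C), site 12 (T→G), site 15 (A→C), site 18 (T→G).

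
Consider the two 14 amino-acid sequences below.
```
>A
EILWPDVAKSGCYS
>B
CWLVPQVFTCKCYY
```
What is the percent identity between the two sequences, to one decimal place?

35.7%

Mismatches at positions 1, 2, 4, 6, 8, 9, 10, 11, 14 (1-based): 9 of 14.
Identical positions: 5/14 = 35.71% → 35.7%.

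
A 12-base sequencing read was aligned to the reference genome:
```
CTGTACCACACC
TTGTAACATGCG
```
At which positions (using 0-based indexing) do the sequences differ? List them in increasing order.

0, 5, 8, 9, 11

Scanning 0-based: 0: C/T; 5: C/A; 8: C/T; 9: A/G; 11: C/G.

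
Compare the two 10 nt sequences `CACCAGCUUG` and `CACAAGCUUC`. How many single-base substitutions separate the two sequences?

2

The sequences differ at bases 4, 10 (1-based) — 2 in total.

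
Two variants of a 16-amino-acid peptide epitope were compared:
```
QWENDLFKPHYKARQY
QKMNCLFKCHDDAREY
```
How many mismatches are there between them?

The sequences differ at residues 2, 3, 5, 9, 11, 12, 15 (1-based) — 7 in total.

7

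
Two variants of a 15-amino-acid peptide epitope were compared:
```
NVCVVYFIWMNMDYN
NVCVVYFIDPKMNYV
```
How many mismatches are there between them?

5

The sequences differ at residues 9, 10, 11, 13, 15 (1-based) — 5 in total.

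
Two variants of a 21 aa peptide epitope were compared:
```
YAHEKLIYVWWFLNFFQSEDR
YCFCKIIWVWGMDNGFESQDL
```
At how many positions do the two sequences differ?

12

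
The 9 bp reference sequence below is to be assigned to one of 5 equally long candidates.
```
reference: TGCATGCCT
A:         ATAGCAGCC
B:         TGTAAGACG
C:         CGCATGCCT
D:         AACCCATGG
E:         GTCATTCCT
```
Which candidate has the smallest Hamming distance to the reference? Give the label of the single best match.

C

Hamming distances to reference — A: 8; B: 4; C: 1; D: 8; E: 3.
Smallest is C with 1 mismatch.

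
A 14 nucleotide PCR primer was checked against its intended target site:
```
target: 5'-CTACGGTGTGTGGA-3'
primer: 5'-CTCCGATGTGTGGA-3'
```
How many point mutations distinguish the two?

2

Comparing position by position, 2 bases differ: 3 (A/C), 6 (G/A).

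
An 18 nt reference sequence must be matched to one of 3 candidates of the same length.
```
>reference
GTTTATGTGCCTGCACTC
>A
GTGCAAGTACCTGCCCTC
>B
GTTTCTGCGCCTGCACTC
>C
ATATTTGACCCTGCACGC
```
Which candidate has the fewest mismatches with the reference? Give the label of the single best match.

B

Hamming distances to reference — A: 5; B: 2; C: 6.
Smallest is B with 2 mismatches.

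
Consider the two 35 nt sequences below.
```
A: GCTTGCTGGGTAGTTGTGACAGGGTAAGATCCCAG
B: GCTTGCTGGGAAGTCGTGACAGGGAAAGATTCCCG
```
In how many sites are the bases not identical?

5

Mismatches (1-based): site 11: T→A; site 15: T→C; site 25: T→A; site 31: C→T; site 34: A→C.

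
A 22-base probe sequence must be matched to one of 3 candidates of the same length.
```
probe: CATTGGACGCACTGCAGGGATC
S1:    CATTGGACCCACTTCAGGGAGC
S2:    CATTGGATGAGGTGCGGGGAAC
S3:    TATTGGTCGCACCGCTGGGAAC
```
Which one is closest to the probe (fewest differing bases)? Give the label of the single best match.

S1

S1 differs at 3 bases; S2 differs at 6 bases; S3 differs at 5 bases. The closest is S1.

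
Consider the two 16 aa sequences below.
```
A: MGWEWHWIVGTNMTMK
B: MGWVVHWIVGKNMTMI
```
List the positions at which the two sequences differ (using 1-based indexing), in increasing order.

Scanning 1-based: 4: E/V; 5: W/V; 11: T/K; 16: K/I.

4, 5, 11, 16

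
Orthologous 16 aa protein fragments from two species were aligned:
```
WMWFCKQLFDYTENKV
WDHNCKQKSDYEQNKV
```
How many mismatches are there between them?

7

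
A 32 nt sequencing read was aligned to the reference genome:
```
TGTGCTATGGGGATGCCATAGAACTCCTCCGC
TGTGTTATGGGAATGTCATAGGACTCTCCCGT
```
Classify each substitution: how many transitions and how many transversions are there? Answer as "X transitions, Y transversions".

7 transitions, 0 transversions

Transitions (purine↔purine or pyrimidine↔pyrimidine): 5 C→T, 12 G→A, 16 C→T, 22 A→G, 27 C→T, 28 T→C, 32 C→T.
Transversions (purine↔pyrimidine): none.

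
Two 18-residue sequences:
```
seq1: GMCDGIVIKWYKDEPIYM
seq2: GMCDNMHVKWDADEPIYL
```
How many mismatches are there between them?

7

Comparing position by position, 7 positions differ: 5 (G/N), 6 (I/M), 7 (V/H), 8 (I/V), 11 (Y/D), 12 (K/A), 18 (M/L).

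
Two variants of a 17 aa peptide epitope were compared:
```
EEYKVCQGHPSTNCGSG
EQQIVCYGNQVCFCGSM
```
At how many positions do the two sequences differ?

10

Comparing position by position, 10 positions differ: 2 (E/Q), 3 (Y/Q), 4 (K/I), 7 (Q/Y), 9 (H/N), 10 (P/Q), 11 (S/V), 12 (T/C), 13 (N/F), 17 (G/M).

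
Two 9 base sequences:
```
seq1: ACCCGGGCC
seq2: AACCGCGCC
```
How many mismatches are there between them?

The sequences differ at sites 2, 6 (1-based) — 2 in total.

2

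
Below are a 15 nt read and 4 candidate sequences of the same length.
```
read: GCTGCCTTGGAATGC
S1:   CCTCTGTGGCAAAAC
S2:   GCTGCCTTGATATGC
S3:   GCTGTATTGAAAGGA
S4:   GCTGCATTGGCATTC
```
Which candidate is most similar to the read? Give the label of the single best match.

Hamming distances to read — S1: 8; S2: 2; S3: 5; S4: 3.
Smallest is S2 with 2 mismatches.

S2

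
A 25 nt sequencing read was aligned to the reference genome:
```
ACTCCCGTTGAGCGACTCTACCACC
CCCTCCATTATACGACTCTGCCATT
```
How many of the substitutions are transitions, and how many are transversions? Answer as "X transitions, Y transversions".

8 transitions, 2 transversions

Transitions (purine↔purine or pyrimidine↔pyrimidine): 3 T→C, 4 C→T, 7 G→A, 10 G→A, 12 G→A, 20 A→G, 24 C→T, 25 C→T.
Transversions (purine↔pyrimidine): 1 A→C, 11 A→T.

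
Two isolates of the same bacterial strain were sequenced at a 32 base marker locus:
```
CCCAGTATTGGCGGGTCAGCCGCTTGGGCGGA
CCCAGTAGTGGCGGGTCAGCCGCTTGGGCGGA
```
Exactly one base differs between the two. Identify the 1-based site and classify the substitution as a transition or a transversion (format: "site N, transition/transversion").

site 8, transversion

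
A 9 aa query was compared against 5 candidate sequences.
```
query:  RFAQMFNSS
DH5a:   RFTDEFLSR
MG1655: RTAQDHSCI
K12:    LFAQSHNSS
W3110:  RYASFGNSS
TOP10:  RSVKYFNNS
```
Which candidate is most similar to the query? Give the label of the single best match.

DH5a differs at 5 residues; MG1655 differs at 6 residues; K12 differs at 3 residues; W3110 differs at 4 residues; TOP10 differs at 5 residues. The closest is K12.

K12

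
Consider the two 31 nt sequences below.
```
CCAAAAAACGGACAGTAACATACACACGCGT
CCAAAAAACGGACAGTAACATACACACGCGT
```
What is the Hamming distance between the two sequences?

No positions differ; the sequences are identical.

0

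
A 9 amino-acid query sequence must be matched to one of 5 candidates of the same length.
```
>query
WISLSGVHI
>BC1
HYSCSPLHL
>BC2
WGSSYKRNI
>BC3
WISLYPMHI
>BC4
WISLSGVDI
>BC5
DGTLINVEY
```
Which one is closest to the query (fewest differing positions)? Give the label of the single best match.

BC1 differs at 6 positions; BC2 differs at 6 positions; BC3 differs at 3 positions; BC4 differs at 1 position; BC5 differs at 7 positions. The closest is BC4.

BC4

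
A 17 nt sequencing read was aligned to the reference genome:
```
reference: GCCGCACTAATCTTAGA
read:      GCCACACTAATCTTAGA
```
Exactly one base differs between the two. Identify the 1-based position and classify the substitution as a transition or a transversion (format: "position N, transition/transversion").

position 4, transition

The sequences differ only at position 4: G→A (purine→purine), a transition.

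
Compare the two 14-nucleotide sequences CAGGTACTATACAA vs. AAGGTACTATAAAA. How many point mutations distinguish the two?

2

The sequences differ at positions 1, 12 (1-based) — 2 in total.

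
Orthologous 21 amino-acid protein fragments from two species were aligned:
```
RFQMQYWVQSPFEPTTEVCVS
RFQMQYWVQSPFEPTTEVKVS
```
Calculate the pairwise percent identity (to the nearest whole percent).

95%

1 position differs (19), so 20 of 21 match: 20/21 = 95.24%.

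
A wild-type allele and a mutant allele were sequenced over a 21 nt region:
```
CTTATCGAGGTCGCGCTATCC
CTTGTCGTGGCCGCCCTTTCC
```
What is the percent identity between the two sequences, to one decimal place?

76.2%

Mismatches at positions 4, 8, 11, 15, 18 (1-based): 5 of 21.
Identical positions: 16/21 = 76.19% → 76.2%.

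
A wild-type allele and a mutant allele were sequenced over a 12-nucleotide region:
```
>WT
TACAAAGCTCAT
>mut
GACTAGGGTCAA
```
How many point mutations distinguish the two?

Mismatches (1-based): base 1: T→G; base 4: A→T; base 6: A→G; base 8: C→G; base 12: T→A.

5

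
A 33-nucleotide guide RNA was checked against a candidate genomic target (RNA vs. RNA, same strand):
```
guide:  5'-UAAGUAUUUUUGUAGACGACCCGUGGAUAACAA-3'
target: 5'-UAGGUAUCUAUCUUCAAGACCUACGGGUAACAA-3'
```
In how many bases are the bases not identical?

Comparing position by position, 11 bases differ: 3 (A/G), 8 (U/C), 10 (U/A), 12 (G/C), 14 (A/U), 15 (G/C), 17 (C/A), 22 (C/U), 23 (G/A), 24 (U/C), 27 (A/G).

11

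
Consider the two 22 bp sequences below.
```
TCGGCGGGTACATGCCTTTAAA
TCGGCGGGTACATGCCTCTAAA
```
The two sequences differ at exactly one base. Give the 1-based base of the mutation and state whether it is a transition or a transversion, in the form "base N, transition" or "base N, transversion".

base 18, transition

Base 18 changes T→C. T is a pyrimidine and C is a pyrimidine, so this is a transition.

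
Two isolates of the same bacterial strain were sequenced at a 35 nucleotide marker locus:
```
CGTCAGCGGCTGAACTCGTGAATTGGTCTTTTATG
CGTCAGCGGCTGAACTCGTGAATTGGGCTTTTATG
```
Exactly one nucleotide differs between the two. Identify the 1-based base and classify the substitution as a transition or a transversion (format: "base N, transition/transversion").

Base 27 changes T→G. T is a pyrimidine and G is a purine, so this is a transversion.

base 27, transversion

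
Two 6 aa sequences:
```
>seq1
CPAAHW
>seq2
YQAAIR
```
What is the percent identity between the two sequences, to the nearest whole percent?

4 positions differ (1, 2, 5, 6), so 2 of 6 match: 2/6 = 33.33%.

33%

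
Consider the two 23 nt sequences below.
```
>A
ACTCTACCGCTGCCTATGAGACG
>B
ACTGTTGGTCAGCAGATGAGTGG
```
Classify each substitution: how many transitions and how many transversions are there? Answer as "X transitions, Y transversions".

0 transitions, 10 transversions

Mismatches (1-based):
position 4: C→G (pyrimidine→purine, transversion)
position 6: A→T (purine→pyrimidine, transversion)
position 7: C→G (pyrimidine→purine, transversion)
position 8: C→G (pyrimidine→purine, transversion)
position 9: G→T (purine→pyrimidine, transversion)
position 11: T→A (pyrimidine→purine, transversion)
position 14: C→A (pyrimidine→purine, transversion)
position 15: T→G (pyrimidine→purine, transversion)
position 21: A→T (purine→pyrimidine, transversion)
position 22: C→G (pyrimidine→purine, transversion)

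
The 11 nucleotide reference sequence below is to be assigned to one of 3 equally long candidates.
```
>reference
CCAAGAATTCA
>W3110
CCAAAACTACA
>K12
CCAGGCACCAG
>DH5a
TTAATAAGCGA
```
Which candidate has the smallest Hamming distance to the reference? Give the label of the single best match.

W3110

Hamming distances to reference — W3110: 3; K12: 6; DH5a: 6.
Smallest is W3110 with 3 mismatches.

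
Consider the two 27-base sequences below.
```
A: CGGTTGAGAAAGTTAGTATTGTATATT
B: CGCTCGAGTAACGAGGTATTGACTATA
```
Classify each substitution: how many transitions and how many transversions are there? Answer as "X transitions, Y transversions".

2 transitions, 8 transversions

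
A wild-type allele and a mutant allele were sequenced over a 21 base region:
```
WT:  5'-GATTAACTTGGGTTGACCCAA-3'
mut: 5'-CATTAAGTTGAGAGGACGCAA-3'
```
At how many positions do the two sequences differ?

The sequences differ at positions 1, 7, 11, 13, 14, 18 (1-based) — 6 in total.

6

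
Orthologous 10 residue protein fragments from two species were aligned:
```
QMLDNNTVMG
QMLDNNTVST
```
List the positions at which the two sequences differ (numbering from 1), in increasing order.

Scanning 1-based: 9: M/S; 10: G/T.

9, 10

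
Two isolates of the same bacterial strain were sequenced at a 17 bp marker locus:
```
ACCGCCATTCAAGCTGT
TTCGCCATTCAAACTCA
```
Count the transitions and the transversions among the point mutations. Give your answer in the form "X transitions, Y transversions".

2 transitions, 3 transversions

Transitions (purine↔purine or pyrimidine↔pyrimidine): 2 C→T, 13 G→A.
Transversions (purine↔pyrimidine): 1 A→T, 16 G→C, 17 T→A.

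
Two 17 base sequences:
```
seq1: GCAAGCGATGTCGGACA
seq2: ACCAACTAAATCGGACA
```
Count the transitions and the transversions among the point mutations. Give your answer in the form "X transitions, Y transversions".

Transitions (purine↔purine or pyrimidine↔pyrimidine): 1 G→A, 5 G→A, 10 G→A.
Transversions (purine↔pyrimidine): 3 A→C, 7 G→T, 9 T→A.

3 transitions, 3 transversions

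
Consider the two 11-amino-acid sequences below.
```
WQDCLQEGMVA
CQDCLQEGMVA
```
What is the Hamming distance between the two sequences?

The sequences differ at residues 1 (1-based) — 1 in total.

1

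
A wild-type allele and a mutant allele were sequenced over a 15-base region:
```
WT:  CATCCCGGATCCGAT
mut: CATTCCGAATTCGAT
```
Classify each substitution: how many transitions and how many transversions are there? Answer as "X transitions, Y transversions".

3 transitions, 0 transversions

Mismatches (1-based):
position 4: C→T (pyrimidine→pyrimidine, transition)
position 8: G→A (purine→purine, transition)
position 11: C→T (pyrimidine→pyrimidine, transition)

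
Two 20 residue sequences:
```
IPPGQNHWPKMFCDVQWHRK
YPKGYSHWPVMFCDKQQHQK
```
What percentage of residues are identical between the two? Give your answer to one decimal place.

60.0%

8 positions differ (1, 3, 5, 6, 10, 15, 17, 19), so 12 of 20 match: 12/20 = 60%.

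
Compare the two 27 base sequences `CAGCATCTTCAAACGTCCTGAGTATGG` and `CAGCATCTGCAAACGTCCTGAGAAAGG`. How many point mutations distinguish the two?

3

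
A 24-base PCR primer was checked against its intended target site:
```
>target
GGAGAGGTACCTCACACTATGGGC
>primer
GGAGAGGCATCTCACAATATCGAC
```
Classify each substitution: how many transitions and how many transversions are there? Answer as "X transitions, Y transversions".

3 transitions, 2 transversions

Transitions (purine↔purine or pyrimidine↔pyrimidine): 8 T→C, 10 C→T, 23 G→A.
Transversions (purine↔pyrimidine): 17 C→A, 21 G→C.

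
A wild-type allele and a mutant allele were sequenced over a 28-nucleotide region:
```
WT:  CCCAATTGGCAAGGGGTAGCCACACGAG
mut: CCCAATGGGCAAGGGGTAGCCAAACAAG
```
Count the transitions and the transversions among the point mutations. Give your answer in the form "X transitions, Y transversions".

Transitions (purine↔purine or pyrimidine↔pyrimidine): 26 G→A.
Transversions (purine↔pyrimidine): 7 T→G, 23 C→A.

1 transition, 2 transversions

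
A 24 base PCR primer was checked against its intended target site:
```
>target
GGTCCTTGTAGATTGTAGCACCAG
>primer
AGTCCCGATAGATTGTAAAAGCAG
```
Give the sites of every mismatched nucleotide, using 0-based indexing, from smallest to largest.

Scanning 0-based: 0: G/A; 5: T/C; 6: T/G; 7: G/A; 17: G/A; 18: C/A; 20: C/G.

0, 5, 6, 7, 17, 18, 20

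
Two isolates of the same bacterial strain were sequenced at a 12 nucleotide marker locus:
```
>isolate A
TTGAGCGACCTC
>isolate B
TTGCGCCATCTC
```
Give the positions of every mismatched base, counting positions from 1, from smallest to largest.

4, 7, 9

Scanning 1-based: 4: A/C; 7: G/C; 9: C/T.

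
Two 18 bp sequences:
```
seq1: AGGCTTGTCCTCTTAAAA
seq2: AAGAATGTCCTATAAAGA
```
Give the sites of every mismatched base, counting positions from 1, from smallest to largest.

2, 4, 5, 12, 14, 17

Scanning 1-based: 2: G/A; 4: C/A; 5: T/A; 12: C/A; 14: T/A; 17: A/G.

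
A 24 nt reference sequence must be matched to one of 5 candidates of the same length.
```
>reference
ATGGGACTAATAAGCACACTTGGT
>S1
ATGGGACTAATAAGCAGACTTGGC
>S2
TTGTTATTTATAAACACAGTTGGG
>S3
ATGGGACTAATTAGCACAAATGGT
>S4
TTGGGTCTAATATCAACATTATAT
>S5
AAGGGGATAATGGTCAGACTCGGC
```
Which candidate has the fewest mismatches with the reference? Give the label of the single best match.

S1

S1 differs at 2 positions; S2 differs at 8 positions; S3 differs at 3 positions; S4 differs at 9 positions; S5 differs at 9 positions. The closest is S1.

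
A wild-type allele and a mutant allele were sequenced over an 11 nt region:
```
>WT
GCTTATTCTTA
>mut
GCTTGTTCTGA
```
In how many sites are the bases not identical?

2

Comparing position by position, 2 sites differ: 5 (A/G), 10 (T/G).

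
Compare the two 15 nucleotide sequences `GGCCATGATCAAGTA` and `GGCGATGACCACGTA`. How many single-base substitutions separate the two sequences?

3

The sequences differ at sites 4, 9, 12 (1-based) — 3 in total.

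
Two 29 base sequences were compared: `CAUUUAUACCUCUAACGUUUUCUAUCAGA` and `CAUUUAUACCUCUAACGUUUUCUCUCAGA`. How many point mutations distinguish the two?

1

Comparing position by position, 1 site differs: 24 (A/C).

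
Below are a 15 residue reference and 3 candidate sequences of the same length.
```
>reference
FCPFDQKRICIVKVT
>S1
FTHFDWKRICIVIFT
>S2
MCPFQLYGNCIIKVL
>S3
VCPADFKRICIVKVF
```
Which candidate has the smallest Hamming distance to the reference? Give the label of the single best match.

Hamming distances to reference — S1: 5; S2: 8; S3: 4.
Smallest is S3 with 4 mismatches.

S3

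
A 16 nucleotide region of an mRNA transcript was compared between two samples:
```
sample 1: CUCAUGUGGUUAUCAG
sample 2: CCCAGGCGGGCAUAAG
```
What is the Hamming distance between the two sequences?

6

Comparing position by position, 6 sites differ: 2 (U/C), 5 (U/G), 7 (U/C), 10 (U/G), 11 (U/C), 14 (C/A).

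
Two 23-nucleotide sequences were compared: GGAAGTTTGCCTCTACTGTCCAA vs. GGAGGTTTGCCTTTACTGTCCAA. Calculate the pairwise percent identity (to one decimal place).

Mismatches at positions 4, 13 (1-based): 2 of 23.
Identical positions: 21/23 = 91.3% → 91.3%.

91.3%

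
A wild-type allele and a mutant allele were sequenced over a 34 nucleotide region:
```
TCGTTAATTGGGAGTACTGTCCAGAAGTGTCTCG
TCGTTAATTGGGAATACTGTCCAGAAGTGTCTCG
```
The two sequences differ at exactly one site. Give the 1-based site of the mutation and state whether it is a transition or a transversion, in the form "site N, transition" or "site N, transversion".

site 14, transition

Site 14 changes G→A. G is a purine and A is a purine, so this is a transition.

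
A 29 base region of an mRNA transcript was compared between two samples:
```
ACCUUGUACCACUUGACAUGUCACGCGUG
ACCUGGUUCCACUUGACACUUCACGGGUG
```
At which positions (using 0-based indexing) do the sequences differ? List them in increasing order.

4, 7, 18, 19, 25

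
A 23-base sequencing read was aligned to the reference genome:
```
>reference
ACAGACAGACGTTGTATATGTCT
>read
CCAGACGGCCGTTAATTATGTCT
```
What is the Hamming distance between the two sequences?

Mismatches (1-based): position 1: A→C; position 7: A→G; position 9: A→C; position 14: G→A; position 15: T→A; position 16: A→T.

6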